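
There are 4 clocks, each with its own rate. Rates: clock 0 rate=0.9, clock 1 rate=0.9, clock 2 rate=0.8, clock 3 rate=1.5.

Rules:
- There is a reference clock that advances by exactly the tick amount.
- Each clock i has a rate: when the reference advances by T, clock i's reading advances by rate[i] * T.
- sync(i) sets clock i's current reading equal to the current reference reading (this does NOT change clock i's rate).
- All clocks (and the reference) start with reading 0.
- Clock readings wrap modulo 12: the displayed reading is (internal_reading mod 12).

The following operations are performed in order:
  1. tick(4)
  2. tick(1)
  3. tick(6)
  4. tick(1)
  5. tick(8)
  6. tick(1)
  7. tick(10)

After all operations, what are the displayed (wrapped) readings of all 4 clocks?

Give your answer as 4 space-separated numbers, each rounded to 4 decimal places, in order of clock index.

Answer: 3.9000 3.9000 0.8000 10.5000

Derivation:
After op 1 tick(4): ref=4.0000 raw=[3.6000 3.6000 3.2000 6.0000]
After op 2 tick(1): ref=5.0000 raw=[4.5000 4.5000 4.0000 7.5000]
After op 3 tick(6): ref=11.0000 raw=[9.9000 9.9000 8.8000 16.5000]
After op 4 tick(1): ref=12.0000 raw=[10.8000 10.8000 9.6000 18.0000]
After op 5 tick(8): ref=20.0000 raw=[18.0000 18.0000 16.0000 30.0000]
After op 6 tick(1): ref=21.0000 raw=[18.9000 18.9000 16.8000 31.5000]
After op 7 tick(10): ref=31.0000 raw=[27.9000 27.9000 24.8000 46.5000]
Wrap final raw readings (mod 12): 27.9000 mod 12 = 3.9000; 27.9000 mod 12 = 3.9000; 24.8000 mod 12 = 0.8000; 46.5000 mod 12 = 10.5000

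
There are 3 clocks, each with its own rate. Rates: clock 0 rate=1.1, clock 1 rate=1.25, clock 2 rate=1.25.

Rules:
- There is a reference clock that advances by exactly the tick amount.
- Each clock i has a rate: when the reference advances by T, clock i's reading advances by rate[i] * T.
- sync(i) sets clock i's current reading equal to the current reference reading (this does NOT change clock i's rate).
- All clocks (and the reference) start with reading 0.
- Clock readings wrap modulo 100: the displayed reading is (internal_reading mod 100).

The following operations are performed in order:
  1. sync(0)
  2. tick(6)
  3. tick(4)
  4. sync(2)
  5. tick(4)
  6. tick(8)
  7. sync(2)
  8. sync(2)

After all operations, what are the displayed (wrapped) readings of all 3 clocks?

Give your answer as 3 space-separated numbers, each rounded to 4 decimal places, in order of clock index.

After op 1 sync(0): ref=0.0000 raw=[0.0000 0.0000 0.0000]
After op 2 tick(6): ref=6.0000 raw=[6.6000 7.5000 7.5000]
After op 3 tick(4): ref=10.0000 raw=[11.0000 12.5000 12.5000]
After op 4 sync(2): ref=10.0000 raw=[11.0000 12.5000 10.0000]
After op 5 tick(4): ref=14.0000 raw=[15.4000 17.5000 15.0000]
After op 6 tick(8): ref=22.0000 raw=[24.2000 27.5000 25.0000]
After op 7 sync(2): ref=22.0000 raw=[24.2000 27.5000 22.0000]
After op 8 sync(2): ref=22.0000 raw=[24.2000 27.5000 22.0000]
Wrap final raw readings (mod 100): 24.2000 mod 100 = 24.2000; 27.5000 mod 100 = 27.5000; 22.0000 mod 100 = 22.0000

Answer: 24.2000 27.5000 22.0000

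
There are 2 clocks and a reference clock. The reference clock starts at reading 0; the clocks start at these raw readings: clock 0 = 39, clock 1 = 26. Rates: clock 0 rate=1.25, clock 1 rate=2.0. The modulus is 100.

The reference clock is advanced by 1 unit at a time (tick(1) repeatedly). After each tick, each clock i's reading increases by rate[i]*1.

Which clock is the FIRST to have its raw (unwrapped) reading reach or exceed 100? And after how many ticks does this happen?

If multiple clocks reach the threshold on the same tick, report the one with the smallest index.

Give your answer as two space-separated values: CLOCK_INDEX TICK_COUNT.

clock 0: start=39, rate=1.25, needs 100-39 = 61; ticks = ceil(61/1.25) = ceil(48.8000) = 49; reading at tick 49 = 39 + 1.25*49 = 100.2500
clock 1: start=26, rate=2.0, needs 100-26 = 74; ticks = ceil(74/2.0) = ceil(37.0000) = 37; reading at tick 37 = 26 + 2.0*37 = 100.0000
Minimum tick count = 37; winners = [1]; smallest index = 1

Answer: 1 37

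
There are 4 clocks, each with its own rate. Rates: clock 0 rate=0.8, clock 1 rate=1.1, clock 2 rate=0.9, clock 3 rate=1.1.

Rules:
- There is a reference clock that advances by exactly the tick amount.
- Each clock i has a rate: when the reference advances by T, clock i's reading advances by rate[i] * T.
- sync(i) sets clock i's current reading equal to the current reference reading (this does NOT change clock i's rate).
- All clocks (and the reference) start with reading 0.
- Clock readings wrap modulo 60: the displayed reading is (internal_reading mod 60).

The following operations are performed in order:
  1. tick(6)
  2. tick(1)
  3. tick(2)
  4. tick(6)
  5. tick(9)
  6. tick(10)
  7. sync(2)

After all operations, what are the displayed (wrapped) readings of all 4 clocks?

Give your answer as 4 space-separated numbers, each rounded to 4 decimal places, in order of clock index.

Answer: 27.2000 37.4000 34.0000 37.4000

Derivation:
After op 1 tick(6): ref=6.0000 raw=[4.8000 6.6000 5.4000 6.6000]
After op 2 tick(1): ref=7.0000 raw=[5.6000 7.7000 6.3000 7.7000]
After op 3 tick(2): ref=9.0000 raw=[7.2000 9.9000 8.1000 9.9000]
After op 4 tick(6): ref=15.0000 raw=[12.0000 16.5000 13.5000 16.5000]
After op 5 tick(9): ref=24.0000 raw=[19.2000 26.4000 21.6000 26.4000]
After op 6 tick(10): ref=34.0000 raw=[27.2000 37.4000 30.6000 37.4000]
After op 7 sync(2): ref=34.0000 raw=[27.2000 37.4000 34.0000 37.4000]
Wrap final raw readings (mod 60): 27.2000 mod 60 = 27.2000; 37.4000 mod 60 = 37.4000; 34.0000 mod 60 = 34.0000; 37.4000 mod 60 = 37.4000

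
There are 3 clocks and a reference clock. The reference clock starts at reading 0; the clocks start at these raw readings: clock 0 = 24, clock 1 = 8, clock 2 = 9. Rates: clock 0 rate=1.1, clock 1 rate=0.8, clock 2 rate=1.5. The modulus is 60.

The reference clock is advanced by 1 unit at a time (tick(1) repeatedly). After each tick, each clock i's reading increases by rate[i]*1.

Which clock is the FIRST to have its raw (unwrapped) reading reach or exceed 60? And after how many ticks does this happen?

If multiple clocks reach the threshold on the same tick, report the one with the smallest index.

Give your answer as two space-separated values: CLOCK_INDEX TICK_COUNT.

Answer: 0 33

Derivation:
clock 0: start=24, rate=1.1, needs 60-24 = 36; ticks = ceil(36/1.1) = ceil(32.7273) = 33; reading at tick 33 = 24 + 1.1*33 = 60.3000
clock 1: start=8, rate=0.8, needs 60-8 = 52; ticks = ceil(52/0.8) = ceil(65.0000) = 65; reading at tick 65 = 8 + 0.8*65 = 60.0000
clock 2: start=9, rate=1.5, needs 60-9 = 51; ticks = ceil(51/1.5) = ceil(34.0000) = 34; reading at tick 34 = 9 + 1.5*34 = 60.0000
Minimum tick count = 33; winners = [0]; smallest index = 0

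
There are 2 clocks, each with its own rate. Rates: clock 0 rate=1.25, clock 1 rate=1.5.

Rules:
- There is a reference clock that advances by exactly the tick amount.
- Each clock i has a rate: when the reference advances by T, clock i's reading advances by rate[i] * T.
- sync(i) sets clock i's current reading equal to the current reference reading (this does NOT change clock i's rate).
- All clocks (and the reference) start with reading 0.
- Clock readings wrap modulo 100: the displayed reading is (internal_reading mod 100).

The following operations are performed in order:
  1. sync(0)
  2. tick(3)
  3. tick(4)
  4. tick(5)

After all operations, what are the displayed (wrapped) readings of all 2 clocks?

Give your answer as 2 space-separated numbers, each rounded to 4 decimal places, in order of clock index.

Answer: 15.0000 18.0000

Derivation:
After op 1 sync(0): ref=0.0000 raw=[0.0000 0.0000]
After op 2 tick(3): ref=3.0000 raw=[3.7500 4.5000]
After op 3 tick(4): ref=7.0000 raw=[8.7500 10.5000]
After op 4 tick(5): ref=12.0000 raw=[15.0000 18.0000]
Wrap final raw readings (mod 100): 15.0000 mod 100 = 15.0000; 18.0000 mod 100 = 18.0000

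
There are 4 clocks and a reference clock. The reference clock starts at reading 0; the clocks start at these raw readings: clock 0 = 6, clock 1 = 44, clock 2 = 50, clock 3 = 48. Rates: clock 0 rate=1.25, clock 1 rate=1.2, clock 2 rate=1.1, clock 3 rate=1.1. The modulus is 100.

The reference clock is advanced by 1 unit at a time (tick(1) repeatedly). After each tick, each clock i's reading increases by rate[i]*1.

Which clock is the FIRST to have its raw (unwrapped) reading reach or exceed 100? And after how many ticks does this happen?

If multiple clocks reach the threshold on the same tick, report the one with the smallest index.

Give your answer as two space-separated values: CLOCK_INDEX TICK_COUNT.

Answer: 2 46

Derivation:
clock 0: start=6, rate=1.25, needs 100-6 = 94; ticks = ceil(94/1.25) = ceil(75.2000) = 76; reading at tick 76 = 6 + 1.25*76 = 101.0000
clock 1: start=44, rate=1.2, needs 100-44 = 56; ticks = ceil(56/1.2) = ceil(46.6667) = 47; reading at tick 47 = 44 + 1.2*47 = 100.4000
clock 2: start=50, rate=1.1, needs 100-50 = 50; ticks = ceil(50/1.1) = ceil(45.4545) = 46; reading at tick 46 = 50 + 1.1*46 = 100.6000
clock 3: start=48, rate=1.1, needs 100-48 = 52; ticks = ceil(52/1.1) = ceil(47.2727) = 48; reading at tick 48 = 48 + 1.1*48 = 100.8000
Minimum tick count = 46; winners = [2]; smallest index = 2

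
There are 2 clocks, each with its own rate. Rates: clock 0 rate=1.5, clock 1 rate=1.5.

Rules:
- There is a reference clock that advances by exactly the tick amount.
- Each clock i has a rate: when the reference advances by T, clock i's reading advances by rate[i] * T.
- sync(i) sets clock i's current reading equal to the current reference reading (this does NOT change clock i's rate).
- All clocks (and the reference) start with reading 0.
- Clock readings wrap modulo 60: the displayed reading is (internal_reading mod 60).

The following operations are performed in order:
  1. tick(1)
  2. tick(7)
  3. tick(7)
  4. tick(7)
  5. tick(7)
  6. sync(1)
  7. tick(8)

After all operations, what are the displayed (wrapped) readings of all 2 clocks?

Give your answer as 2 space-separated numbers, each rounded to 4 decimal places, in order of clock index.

After op 1 tick(1): ref=1.0000 raw=[1.5000 1.5000]
After op 2 tick(7): ref=8.0000 raw=[12.0000 12.0000]
After op 3 tick(7): ref=15.0000 raw=[22.5000 22.5000]
After op 4 tick(7): ref=22.0000 raw=[33.0000 33.0000]
After op 5 tick(7): ref=29.0000 raw=[43.5000 43.5000]
After op 6 sync(1): ref=29.0000 raw=[43.5000 29.0000]
After op 7 tick(8): ref=37.0000 raw=[55.5000 41.0000]
Wrap final raw readings (mod 60): 55.5000 mod 60 = 55.5000; 41.0000 mod 60 = 41.0000

Answer: 55.5000 41.0000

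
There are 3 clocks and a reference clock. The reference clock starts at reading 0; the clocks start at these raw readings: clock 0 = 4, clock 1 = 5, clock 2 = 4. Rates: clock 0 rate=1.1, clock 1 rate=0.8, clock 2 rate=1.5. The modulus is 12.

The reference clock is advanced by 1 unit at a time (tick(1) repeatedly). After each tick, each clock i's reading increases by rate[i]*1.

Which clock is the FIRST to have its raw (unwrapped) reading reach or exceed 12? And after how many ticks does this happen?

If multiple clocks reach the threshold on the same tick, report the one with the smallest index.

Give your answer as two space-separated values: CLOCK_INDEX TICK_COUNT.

Answer: 2 6

Derivation:
clock 0: start=4, rate=1.1, needs 12-4 = 8; ticks = ceil(8/1.1) = ceil(7.2727) = 8; reading at tick 8 = 4 + 1.1*8 = 12.8000
clock 1: start=5, rate=0.8, needs 12-5 = 7; ticks = ceil(7/0.8) = ceil(8.7500) = 9; reading at tick 9 = 5 + 0.8*9 = 12.2000
clock 2: start=4, rate=1.5, needs 12-4 = 8; ticks = ceil(8/1.5) = ceil(5.3333) = 6; reading at tick 6 = 4 + 1.5*6 = 13.0000
Minimum tick count = 6; winners = [2]; smallest index = 2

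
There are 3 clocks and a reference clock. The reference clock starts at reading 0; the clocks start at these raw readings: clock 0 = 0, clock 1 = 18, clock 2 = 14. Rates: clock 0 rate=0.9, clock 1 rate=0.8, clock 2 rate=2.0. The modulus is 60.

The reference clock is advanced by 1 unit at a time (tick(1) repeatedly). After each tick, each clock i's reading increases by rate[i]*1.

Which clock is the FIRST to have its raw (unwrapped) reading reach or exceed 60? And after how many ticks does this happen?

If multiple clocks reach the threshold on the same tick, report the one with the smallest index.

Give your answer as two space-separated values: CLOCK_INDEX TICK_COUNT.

clock 0: start=0, rate=0.9, needs 60-0 = 60; ticks = ceil(60/0.9) = ceil(66.6667) = 67; reading at tick 67 = 0 + 0.9*67 = 60.3000
clock 1: start=18, rate=0.8, needs 60-18 = 42; ticks = ceil(42/0.8) = ceil(52.5000) = 53; reading at tick 53 = 18 + 0.8*53 = 60.4000
clock 2: start=14, rate=2.0, needs 60-14 = 46; ticks = ceil(46/2.0) = ceil(23.0000) = 23; reading at tick 23 = 14 + 2.0*23 = 60.0000
Minimum tick count = 23; winners = [2]; smallest index = 2

Answer: 2 23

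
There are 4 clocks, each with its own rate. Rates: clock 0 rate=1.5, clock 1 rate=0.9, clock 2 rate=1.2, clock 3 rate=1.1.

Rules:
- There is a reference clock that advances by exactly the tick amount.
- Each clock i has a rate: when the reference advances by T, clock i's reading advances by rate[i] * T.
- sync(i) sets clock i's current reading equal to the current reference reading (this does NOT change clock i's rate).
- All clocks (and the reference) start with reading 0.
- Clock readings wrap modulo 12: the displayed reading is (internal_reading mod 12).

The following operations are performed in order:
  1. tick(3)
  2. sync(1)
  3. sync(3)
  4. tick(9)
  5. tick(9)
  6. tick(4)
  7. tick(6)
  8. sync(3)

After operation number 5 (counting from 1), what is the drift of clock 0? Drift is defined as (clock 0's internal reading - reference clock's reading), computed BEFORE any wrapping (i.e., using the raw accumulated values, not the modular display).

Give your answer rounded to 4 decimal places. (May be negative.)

Answer: 10.5000

Derivation:
After op 1 tick(3): ref=3.0000 raw=[4.5000 2.7000 3.6000 3.3000]
After op 2 sync(1): ref=3.0000 raw=[4.5000 3.0000 3.6000 3.3000]
After op 3 sync(3): ref=3.0000 raw=[4.5000 3.0000 3.6000 3.0000]
After op 4 tick(9): ref=12.0000 raw=[18.0000 11.1000 14.4000 12.9000]
After op 5 tick(9): ref=21.0000 raw=[31.5000 19.2000 25.2000 22.8000]
Drift of clock 0 after op 5: 31.5000 - 21.0000 = 10.5000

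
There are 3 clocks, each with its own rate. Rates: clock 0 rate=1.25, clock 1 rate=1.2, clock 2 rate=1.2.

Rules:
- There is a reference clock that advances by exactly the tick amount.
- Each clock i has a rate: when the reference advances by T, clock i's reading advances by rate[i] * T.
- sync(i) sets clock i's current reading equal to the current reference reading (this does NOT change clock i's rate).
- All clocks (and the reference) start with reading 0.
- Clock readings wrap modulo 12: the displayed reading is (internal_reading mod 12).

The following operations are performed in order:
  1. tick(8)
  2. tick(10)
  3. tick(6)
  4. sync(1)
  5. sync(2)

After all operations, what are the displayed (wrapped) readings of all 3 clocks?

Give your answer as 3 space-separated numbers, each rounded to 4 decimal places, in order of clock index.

After op 1 tick(8): ref=8.0000 raw=[10.0000 9.6000 9.6000]
After op 2 tick(10): ref=18.0000 raw=[22.5000 21.6000 21.6000]
After op 3 tick(6): ref=24.0000 raw=[30.0000 28.8000 28.8000]
After op 4 sync(1): ref=24.0000 raw=[30.0000 24.0000 28.8000]
After op 5 sync(2): ref=24.0000 raw=[30.0000 24.0000 24.0000]
Wrap final raw readings (mod 12): 30.0000 mod 12 = 6.0000; 24.0000 mod 12 = 0.0000; 24.0000 mod 12 = 0.0000

Answer: 6.0000 0.0000 0.0000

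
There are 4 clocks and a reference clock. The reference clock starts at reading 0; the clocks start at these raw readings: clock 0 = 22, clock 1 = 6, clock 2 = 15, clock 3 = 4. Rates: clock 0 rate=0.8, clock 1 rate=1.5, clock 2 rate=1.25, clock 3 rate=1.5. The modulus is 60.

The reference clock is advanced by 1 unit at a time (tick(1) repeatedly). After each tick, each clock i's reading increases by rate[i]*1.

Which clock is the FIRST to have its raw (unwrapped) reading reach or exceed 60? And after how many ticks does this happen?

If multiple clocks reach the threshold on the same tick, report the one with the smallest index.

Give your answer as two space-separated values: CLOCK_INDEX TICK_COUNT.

clock 0: start=22, rate=0.8, needs 60-22 = 38; ticks = ceil(38/0.8) = ceil(47.5000) = 48; reading at tick 48 = 22 + 0.8*48 = 60.4000
clock 1: start=6, rate=1.5, needs 60-6 = 54; ticks = ceil(54/1.5) = ceil(36.0000) = 36; reading at tick 36 = 6 + 1.5*36 = 60.0000
clock 2: start=15, rate=1.25, needs 60-15 = 45; ticks = ceil(45/1.25) = ceil(36.0000) = 36; reading at tick 36 = 15 + 1.25*36 = 60.0000
clock 3: start=4, rate=1.5, needs 60-4 = 56; ticks = ceil(56/1.5) = ceil(37.3333) = 38; reading at tick 38 = 4 + 1.5*38 = 61.0000
Minimum tick count = 36; winners = [1, 2]; smallest index = 1

Answer: 1 36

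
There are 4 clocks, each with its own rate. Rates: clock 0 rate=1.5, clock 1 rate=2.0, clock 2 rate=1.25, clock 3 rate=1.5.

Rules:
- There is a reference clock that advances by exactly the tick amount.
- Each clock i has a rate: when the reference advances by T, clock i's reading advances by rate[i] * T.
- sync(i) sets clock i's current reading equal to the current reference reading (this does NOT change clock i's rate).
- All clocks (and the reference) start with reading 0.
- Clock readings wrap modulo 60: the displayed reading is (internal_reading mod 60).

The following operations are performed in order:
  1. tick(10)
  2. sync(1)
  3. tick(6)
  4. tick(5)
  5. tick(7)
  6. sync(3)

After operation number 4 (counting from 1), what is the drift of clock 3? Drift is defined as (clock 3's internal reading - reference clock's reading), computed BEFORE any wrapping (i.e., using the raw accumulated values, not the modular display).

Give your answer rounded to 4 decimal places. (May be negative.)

Answer: 10.5000

Derivation:
After op 1 tick(10): ref=10.0000 raw=[15.0000 20.0000 12.5000 15.0000]
After op 2 sync(1): ref=10.0000 raw=[15.0000 10.0000 12.5000 15.0000]
After op 3 tick(6): ref=16.0000 raw=[24.0000 22.0000 20.0000 24.0000]
After op 4 tick(5): ref=21.0000 raw=[31.5000 32.0000 26.2500 31.5000]
Drift of clock 3 after op 4: 31.5000 - 21.0000 = 10.5000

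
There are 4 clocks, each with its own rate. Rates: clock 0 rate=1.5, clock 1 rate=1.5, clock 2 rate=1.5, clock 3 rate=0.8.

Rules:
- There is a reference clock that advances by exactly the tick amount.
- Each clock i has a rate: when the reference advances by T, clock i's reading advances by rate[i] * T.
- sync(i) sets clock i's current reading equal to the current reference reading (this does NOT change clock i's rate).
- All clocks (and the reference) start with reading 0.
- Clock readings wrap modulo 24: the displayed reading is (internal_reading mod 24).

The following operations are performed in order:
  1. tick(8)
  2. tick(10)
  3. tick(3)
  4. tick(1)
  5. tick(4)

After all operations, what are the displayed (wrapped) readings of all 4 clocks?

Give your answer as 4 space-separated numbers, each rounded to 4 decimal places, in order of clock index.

After op 1 tick(8): ref=8.0000 raw=[12.0000 12.0000 12.0000 6.4000]
After op 2 tick(10): ref=18.0000 raw=[27.0000 27.0000 27.0000 14.4000]
After op 3 tick(3): ref=21.0000 raw=[31.5000 31.5000 31.5000 16.8000]
After op 4 tick(1): ref=22.0000 raw=[33.0000 33.0000 33.0000 17.6000]
After op 5 tick(4): ref=26.0000 raw=[39.0000 39.0000 39.0000 20.8000]
Wrap final raw readings (mod 24): 39.0000 mod 24 = 15.0000; 39.0000 mod 24 = 15.0000; 39.0000 mod 24 = 15.0000; 20.8000 mod 24 = 20.8000

Answer: 15.0000 15.0000 15.0000 20.8000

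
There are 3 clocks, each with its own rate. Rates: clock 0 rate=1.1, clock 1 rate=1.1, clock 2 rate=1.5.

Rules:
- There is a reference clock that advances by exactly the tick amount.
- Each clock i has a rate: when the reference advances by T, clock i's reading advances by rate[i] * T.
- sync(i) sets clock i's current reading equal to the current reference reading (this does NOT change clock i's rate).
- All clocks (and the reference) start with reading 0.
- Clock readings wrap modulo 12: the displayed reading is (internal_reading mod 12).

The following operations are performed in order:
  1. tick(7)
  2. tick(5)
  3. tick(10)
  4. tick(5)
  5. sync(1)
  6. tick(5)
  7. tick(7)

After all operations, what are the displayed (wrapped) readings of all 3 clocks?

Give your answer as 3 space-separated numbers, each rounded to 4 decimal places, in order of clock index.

Answer: 6.9000 4.2000 10.5000

Derivation:
After op 1 tick(7): ref=7.0000 raw=[7.7000 7.7000 10.5000]
After op 2 tick(5): ref=12.0000 raw=[13.2000 13.2000 18.0000]
After op 3 tick(10): ref=22.0000 raw=[24.2000 24.2000 33.0000]
After op 4 tick(5): ref=27.0000 raw=[29.7000 29.7000 40.5000]
After op 5 sync(1): ref=27.0000 raw=[29.7000 27.0000 40.5000]
After op 6 tick(5): ref=32.0000 raw=[35.2000 32.5000 48.0000]
After op 7 tick(7): ref=39.0000 raw=[42.9000 40.2000 58.5000]
Wrap final raw readings (mod 12): 42.9000 mod 12 = 6.9000; 40.2000 mod 12 = 4.2000; 58.5000 mod 12 = 10.5000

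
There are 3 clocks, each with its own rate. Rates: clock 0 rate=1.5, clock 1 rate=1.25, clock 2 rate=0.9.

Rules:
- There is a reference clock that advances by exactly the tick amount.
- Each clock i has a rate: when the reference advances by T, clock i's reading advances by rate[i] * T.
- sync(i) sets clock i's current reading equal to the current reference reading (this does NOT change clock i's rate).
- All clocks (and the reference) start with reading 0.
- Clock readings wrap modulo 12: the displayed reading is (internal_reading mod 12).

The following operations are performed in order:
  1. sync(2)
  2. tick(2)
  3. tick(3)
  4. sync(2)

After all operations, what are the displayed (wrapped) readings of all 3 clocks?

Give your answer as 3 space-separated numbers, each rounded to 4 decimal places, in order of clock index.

Answer: 7.5000 6.2500 5.0000

Derivation:
After op 1 sync(2): ref=0.0000 raw=[0.0000 0.0000 0.0000]
After op 2 tick(2): ref=2.0000 raw=[3.0000 2.5000 1.8000]
After op 3 tick(3): ref=5.0000 raw=[7.5000 6.2500 4.5000]
After op 4 sync(2): ref=5.0000 raw=[7.5000 6.2500 5.0000]
Wrap final raw readings (mod 12): 7.5000 mod 12 = 7.5000; 6.2500 mod 12 = 6.2500; 5.0000 mod 12 = 5.0000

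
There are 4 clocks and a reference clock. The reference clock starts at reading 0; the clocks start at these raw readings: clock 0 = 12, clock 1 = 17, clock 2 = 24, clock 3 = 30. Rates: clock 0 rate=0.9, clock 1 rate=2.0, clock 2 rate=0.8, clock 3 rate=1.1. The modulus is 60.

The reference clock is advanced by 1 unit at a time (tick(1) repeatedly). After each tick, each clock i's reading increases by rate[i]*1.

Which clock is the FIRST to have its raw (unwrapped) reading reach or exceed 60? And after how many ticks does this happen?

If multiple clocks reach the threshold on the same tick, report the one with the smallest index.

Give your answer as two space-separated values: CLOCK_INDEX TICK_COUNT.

clock 0: start=12, rate=0.9, needs 60-12 = 48; ticks = ceil(48/0.9) = ceil(53.3333) = 54; reading at tick 54 = 12 + 0.9*54 = 60.6000
clock 1: start=17, rate=2.0, needs 60-17 = 43; ticks = ceil(43/2.0) = ceil(21.5000) = 22; reading at tick 22 = 17 + 2.0*22 = 61.0000
clock 2: start=24, rate=0.8, needs 60-24 = 36; ticks = ceil(36/0.8) = ceil(45.0000) = 45; reading at tick 45 = 24 + 0.8*45 = 60.0000
clock 3: start=30, rate=1.1, needs 60-30 = 30; ticks = ceil(30/1.1) = ceil(27.2727) = 28; reading at tick 28 = 30 + 1.1*28 = 60.8000
Minimum tick count = 22; winners = [1]; smallest index = 1

Answer: 1 22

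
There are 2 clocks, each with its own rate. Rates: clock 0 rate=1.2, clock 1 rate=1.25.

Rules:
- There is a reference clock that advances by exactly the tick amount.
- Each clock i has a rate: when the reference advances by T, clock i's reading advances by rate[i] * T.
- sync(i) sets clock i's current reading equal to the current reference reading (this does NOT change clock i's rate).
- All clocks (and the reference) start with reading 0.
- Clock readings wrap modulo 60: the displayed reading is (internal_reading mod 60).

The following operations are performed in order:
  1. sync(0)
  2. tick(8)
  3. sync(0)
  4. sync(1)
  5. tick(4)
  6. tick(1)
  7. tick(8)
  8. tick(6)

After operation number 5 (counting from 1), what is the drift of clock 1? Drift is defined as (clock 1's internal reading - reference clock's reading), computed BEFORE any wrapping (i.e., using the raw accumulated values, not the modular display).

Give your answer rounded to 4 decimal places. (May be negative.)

Answer: 1.0000

Derivation:
After op 1 sync(0): ref=0.0000 raw=[0.0000 0.0000]
After op 2 tick(8): ref=8.0000 raw=[9.6000 10.0000]
After op 3 sync(0): ref=8.0000 raw=[8.0000 10.0000]
After op 4 sync(1): ref=8.0000 raw=[8.0000 8.0000]
After op 5 tick(4): ref=12.0000 raw=[12.8000 13.0000]
Drift of clock 1 after op 5: 13.0000 - 12.0000 = 1.0000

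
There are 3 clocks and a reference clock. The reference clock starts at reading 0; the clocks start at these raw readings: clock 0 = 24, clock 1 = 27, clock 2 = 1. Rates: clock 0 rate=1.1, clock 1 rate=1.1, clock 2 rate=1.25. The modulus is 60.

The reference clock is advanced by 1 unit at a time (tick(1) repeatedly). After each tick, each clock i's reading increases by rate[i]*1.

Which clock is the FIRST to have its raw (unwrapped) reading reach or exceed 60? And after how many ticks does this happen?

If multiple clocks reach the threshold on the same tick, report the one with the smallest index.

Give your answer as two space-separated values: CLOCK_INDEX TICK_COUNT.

Answer: 1 30

Derivation:
clock 0: start=24, rate=1.1, needs 60-24 = 36; ticks = ceil(36/1.1) = ceil(32.7273) = 33; reading at tick 33 = 24 + 1.1*33 = 60.3000
clock 1: start=27, rate=1.1, needs 60-27 = 33; ticks = ceil(33/1.1) = ceil(30.0000) = 30; reading at tick 30 = 27 + 1.1*30 = 60.0000
clock 2: start=1, rate=1.25, needs 60-1 = 59; ticks = ceil(59/1.25) = ceil(47.2000) = 48; reading at tick 48 = 1 + 1.25*48 = 61.0000
Minimum tick count = 30; winners = [1]; smallest index = 1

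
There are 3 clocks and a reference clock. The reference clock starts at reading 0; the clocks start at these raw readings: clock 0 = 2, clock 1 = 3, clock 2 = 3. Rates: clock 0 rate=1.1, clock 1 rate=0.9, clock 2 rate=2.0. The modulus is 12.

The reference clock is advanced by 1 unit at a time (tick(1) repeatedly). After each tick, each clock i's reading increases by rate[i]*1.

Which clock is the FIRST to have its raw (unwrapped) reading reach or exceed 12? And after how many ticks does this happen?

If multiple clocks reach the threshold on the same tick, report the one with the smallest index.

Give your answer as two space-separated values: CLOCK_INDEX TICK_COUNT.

Answer: 2 5

Derivation:
clock 0: start=2, rate=1.1, needs 12-2 = 10; ticks = ceil(10/1.1) = ceil(9.0909) = 10; reading at tick 10 = 2 + 1.1*10 = 13.0000
clock 1: start=3, rate=0.9, needs 12-3 = 9; ticks = ceil(9/0.9) = ceil(10.0000) = 10; reading at tick 10 = 3 + 0.9*10 = 12.0000
clock 2: start=3, rate=2.0, needs 12-3 = 9; ticks = ceil(9/2.0) = ceil(4.5000) = 5; reading at tick 5 = 3 + 2.0*5 = 13.0000
Minimum tick count = 5; winners = [2]; smallest index = 2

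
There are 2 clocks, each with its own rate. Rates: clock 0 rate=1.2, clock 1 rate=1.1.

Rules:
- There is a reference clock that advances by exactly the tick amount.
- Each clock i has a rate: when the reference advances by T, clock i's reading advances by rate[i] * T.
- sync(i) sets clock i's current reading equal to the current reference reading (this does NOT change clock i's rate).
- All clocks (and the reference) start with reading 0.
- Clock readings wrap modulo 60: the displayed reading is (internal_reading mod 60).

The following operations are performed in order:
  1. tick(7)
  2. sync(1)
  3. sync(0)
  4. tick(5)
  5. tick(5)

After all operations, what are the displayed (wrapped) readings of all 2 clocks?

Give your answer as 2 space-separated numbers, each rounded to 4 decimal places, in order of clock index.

After op 1 tick(7): ref=7.0000 raw=[8.4000 7.7000]
After op 2 sync(1): ref=7.0000 raw=[8.4000 7.0000]
After op 3 sync(0): ref=7.0000 raw=[7.0000 7.0000]
After op 4 tick(5): ref=12.0000 raw=[13.0000 12.5000]
After op 5 tick(5): ref=17.0000 raw=[19.0000 18.0000]
Wrap final raw readings (mod 60): 19.0000 mod 60 = 19.0000; 18.0000 mod 60 = 18.0000

Answer: 19.0000 18.0000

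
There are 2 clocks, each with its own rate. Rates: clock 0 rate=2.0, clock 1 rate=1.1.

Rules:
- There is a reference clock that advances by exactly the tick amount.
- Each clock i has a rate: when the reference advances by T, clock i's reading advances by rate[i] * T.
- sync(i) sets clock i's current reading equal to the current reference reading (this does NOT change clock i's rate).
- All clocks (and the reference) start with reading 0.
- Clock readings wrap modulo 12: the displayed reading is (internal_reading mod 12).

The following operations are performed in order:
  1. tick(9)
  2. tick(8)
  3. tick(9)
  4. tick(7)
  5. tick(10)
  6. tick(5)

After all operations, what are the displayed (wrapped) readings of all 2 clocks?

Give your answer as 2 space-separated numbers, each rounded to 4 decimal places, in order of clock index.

Answer: 0.0000 4.8000

Derivation:
After op 1 tick(9): ref=9.0000 raw=[18.0000 9.9000]
After op 2 tick(8): ref=17.0000 raw=[34.0000 18.7000]
After op 3 tick(9): ref=26.0000 raw=[52.0000 28.6000]
After op 4 tick(7): ref=33.0000 raw=[66.0000 36.3000]
After op 5 tick(10): ref=43.0000 raw=[86.0000 47.3000]
After op 6 tick(5): ref=48.0000 raw=[96.0000 52.8000]
Wrap final raw readings (mod 12): 96.0000 mod 12 = 0.0000; 52.8000 mod 12 = 4.8000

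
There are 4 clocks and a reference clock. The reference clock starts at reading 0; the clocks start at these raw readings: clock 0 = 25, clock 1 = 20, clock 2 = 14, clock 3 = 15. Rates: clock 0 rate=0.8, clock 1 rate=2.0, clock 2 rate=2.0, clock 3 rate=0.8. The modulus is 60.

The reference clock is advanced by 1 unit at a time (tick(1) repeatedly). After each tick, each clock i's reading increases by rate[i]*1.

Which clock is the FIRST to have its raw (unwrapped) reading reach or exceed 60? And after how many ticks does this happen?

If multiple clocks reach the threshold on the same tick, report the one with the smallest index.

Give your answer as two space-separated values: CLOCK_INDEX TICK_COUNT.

clock 0: start=25, rate=0.8, needs 60-25 = 35; ticks = ceil(35/0.8) = ceil(43.7500) = 44; reading at tick 44 = 25 + 0.8*44 = 60.2000
clock 1: start=20, rate=2.0, needs 60-20 = 40; ticks = ceil(40/2.0) = ceil(20.0000) = 20; reading at tick 20 = 20 + 2.0*20 = 60.0000
clock 2: start=14, rate=2.0, needs 60-14 = 46; ticks = ceil(46/2.0) = ceil(23.0000) = 23; reading at tick 23 = 14 + 2.0*23 = 60.0000
clock 3: start=15, rate=0.8, needs 60-15 = 45; ticks = ceil(45/0.8) = ceil(56.2500) = 57; reading at tick 57 = 15 + 0.8*57 = 60.6000
Minimum tick count = 20; winners = [1]; smallest index = 1

Answer: 1 20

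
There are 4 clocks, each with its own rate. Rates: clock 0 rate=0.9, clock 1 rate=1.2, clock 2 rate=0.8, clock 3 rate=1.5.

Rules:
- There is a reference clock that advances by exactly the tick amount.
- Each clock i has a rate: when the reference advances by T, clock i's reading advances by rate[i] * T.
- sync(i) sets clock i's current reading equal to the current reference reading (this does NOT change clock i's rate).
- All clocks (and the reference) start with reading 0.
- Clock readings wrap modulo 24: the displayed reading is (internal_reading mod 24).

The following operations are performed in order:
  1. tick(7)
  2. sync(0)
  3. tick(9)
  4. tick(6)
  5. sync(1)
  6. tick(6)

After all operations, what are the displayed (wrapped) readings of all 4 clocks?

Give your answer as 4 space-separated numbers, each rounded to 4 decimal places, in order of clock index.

Answer: 1.9000 5.2000 22.4000 18.0000

Derivation:
After op 1 tick(7): ref=7.0000 raw=[6.3000 8.4000 5.6000 10.5000]
After op 2 sync(0): ref=7.0000 raw=[7.0000 8.4000 5.6000 10.5000]
After op 3 tick(9): ref=16.0000 raw=[15.1000 19.2000 12.8000 24.0000]
After op 4 tick(6): ref=22.0000 raw=[20.5000 26.4000 17.6000 33.0000]
After op 5 sync(1): ref=22.0000 raw=[20.5000 22.0000 17.6000 33.0000]
After op 6 tick(6): ref=28.0000 raw=[25.9000 29.2000 22.4000 42.0000]
Wrap final raw readings (mod 24): 25.9000 mod 24 = 1.9000; 29.2000 mod 24 = 5.2000; 22.4000 mod 24 = 22.4000; 42.0000 mod 24 = 18.0000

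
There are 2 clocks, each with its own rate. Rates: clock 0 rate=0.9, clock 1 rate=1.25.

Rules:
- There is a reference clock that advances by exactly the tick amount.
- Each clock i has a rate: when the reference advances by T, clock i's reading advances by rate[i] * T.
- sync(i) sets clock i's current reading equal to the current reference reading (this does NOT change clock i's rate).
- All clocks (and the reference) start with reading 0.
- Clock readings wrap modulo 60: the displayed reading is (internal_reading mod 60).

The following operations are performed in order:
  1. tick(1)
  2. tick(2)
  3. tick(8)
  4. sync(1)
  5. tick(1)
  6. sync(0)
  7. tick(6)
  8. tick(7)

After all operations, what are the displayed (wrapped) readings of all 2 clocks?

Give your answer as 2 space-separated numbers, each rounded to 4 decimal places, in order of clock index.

After op 1 tick(1): ref=1.0000 raw=[0.9000 1.2500]
After op 2 tick(2): ref=3.0000 raw=[2.7000 3.7500]
After op 3 tick(8): ref=11.0000 raw=[9.9000 13.7500]
After op 4 sync(1): ref=11.0000 raw=[9.9000 11.0000]
After op 5 tick(1): ref=12.0000 raw=[10.8000 12.2500]
After op 6 sync(0): ref=12.0000 raw=[12.0000 12.2500]
After op 7 tick(6): ref=18.0000 raw=[17.4000 19.7500]
After op 8 tick(7): ref=25.0000 raw=[23.7000 28.5000]
Wrap final raw readings (mod 60): 23.7000 mod 60 = 23.7000; 28.5000 mod 60 = 28.5000

Answer: 23.7000 28.5000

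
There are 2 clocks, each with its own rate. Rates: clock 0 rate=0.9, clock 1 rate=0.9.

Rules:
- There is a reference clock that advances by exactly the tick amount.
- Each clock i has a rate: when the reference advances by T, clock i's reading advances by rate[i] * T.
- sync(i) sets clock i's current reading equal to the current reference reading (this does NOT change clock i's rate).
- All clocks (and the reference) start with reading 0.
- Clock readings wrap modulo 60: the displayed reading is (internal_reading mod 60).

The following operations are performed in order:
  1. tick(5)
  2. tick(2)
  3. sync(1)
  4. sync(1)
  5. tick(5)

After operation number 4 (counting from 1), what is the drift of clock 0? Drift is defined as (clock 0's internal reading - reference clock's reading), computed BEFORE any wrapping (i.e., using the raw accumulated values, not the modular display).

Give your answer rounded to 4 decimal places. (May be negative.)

After op 1 tick(5): ref=5.0000 raw=[4.5000 4.5000]
After op 2 tick(2): ref=7.0000 raw=[6.3000 6.3000]
After op 3 sync(1): ref=7.0000 raw=[6.3000 7.0000]
After op 4 sync(1): ref=7.0000 raw=[6.3000 7.0000]
Drift of clock 0 after op 4: 6.3000 - 7.0000 = -0.7000

Answer: -0.7000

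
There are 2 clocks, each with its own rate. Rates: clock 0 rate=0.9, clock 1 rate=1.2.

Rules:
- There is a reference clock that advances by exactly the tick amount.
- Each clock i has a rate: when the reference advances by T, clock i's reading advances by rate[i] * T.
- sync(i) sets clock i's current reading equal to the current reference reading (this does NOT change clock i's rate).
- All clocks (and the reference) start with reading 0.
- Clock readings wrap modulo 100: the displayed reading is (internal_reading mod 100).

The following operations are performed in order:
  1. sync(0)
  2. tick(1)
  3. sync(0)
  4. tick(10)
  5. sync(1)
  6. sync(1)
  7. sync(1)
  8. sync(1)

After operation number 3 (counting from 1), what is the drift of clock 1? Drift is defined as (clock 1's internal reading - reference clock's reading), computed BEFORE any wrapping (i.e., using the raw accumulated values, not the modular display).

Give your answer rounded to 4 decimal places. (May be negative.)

Answer: 0.2000

Derivation:
After op 1 sync(0): ref=0.0000 raw=[0.0000 0.0000]
After op 2 tick(1): ref=1.0000 raw=[0.9000 1.2000]
After op 3 sync(0): ref=1.0000 raw=[1.0000 1.2000]
Drift of clock 1 after op 3: 1.2000 - 1.0000 = 0.2000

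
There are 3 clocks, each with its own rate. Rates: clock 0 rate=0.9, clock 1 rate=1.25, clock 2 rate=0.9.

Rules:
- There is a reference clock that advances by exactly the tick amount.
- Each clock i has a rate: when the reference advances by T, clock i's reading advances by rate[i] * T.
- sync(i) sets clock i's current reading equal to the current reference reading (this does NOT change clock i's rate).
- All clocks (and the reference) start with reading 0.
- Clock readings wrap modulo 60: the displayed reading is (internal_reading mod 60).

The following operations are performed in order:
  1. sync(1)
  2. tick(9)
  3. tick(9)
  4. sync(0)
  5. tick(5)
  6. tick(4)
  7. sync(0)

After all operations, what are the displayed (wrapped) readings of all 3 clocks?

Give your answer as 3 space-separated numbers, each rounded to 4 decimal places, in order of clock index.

Answer: 27.0000 33.7500 24.3000

Derivation:
After op 1 sync(1): ref=0.0000 raw=[0.0000 0.0000 0.0000]
After op 2 tick(9): ref=9.0000 raw=[8.1000 11.2500 8.1000]
After op 3 tick(9): ref=18.0000 raw=[16.2000 22.5000 16.2000]
After op 4 sync(0): ref=18.0000 raw=[18.0000 22.5000 16.2000]
After op 5 tick(5): ref=23.0000 raw=[22.5000 28.7500 20.7000]
After op 6 tick(4): ref=27.0000 raw=[26.1000 33.7500 24.3000]
After op 7 sync(0): ref=27.0000 raw=[27.0000 33.7500 24.3000]
Wrap final raw readings (mod 60): 27.0000 mod 60 = 27.0000; 33.7500 mod 60 = 33.7500; 24.3000 mod 60 = 24.3000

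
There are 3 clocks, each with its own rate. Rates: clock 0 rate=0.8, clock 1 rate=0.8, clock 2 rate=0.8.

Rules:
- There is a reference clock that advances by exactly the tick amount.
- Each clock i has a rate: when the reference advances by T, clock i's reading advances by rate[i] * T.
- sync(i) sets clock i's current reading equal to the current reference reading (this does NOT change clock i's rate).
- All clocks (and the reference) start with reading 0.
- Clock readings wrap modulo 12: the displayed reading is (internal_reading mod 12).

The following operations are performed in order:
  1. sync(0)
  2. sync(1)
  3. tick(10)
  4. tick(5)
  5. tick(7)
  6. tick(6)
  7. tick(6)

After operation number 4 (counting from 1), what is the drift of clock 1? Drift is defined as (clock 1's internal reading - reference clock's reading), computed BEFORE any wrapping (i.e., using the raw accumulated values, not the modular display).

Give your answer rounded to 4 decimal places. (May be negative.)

Answer: -3.0000

Derivation:
After op 1 sync(0): ref=0.0000 raw=[0.0000 0.0000 0.0000]
After op 2 sync(1): ref=0.0000 raw=[0.0000 0.0000 0.0000]
After op 3 tick(10): ref=10.0000 raw=[8.0000 8.0000 8.0000]
After op 4 tick(5): ref=15.0000 raw=[12.0000 12.0000 12.0000]
Drift of clock 1 after op 4: 12.0000 - 15.0000 = -3.0000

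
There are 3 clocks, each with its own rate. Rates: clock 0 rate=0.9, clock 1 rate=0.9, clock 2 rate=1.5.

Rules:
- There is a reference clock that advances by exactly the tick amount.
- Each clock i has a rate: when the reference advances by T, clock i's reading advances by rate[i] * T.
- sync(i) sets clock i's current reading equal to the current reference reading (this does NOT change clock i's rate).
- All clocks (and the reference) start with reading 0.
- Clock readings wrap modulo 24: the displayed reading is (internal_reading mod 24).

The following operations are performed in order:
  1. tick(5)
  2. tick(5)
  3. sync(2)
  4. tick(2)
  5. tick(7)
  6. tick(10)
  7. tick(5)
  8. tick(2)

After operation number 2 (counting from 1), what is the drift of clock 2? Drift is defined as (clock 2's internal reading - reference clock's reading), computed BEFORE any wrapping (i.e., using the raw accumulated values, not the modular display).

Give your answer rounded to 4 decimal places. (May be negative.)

After op 1 tick(5): ref=5.0000 raw=[4.5000 4.5000 7.5000]
After op 2 tick(5): ref=10.0000 raw=[9.0000 9.0000 15.0000]
Drift of clock 2 after op 2: 15.0000 - 10.0000 = 5.0000

Answer: 5.0000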